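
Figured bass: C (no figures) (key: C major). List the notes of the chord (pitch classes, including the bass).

C, E, G

An unfigured bass implies 5/3.
A third above C in this key is E.
A fifth above C in this key is G.
Together with the bass C, this spells C major in root position.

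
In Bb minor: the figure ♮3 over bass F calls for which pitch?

Counting 2 letter steps above F lands on A; in Bb minor, that letter is Ab.
The ♮3 figure makes it natural, giving A.

A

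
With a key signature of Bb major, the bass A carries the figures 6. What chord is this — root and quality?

The figures 6 indicate a triad in first inversion.
In first inversion the root lies a sixth above the bass: a sixth above A in Bb major is F.
The chord tones are A, C, F, giving F major.

F major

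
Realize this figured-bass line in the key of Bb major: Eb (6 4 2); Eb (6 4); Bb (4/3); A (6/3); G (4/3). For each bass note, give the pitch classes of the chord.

Eb, F, A, C | Eb, A, C | Bb, D, Eb, G | A, C, F | G, Bb, C, Eb

Eb (6/4/2): Eb, F, A, C.
Eb (6/4): Eb, A, C.
Bb (6/4/3): Bb, D, Eb, G.
A (6/3): A, C, F.
G (6/4/3): G, Bb, C, Eb.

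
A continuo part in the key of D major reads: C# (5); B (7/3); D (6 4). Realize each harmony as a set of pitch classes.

C# (5/3): C#, E, G.
B (7/5/3): B, D, F#, A.
D (6/4): D, G, B.

C#, E, G | B, D, F#, A | D, G, B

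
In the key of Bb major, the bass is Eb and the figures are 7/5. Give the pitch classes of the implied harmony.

Eb, G, Bb, D

The written figures 7/5 are shorthand for 7/5/3: the 3 is implied.
A third above Eb in this key is G.
A fifth above Eb in this key is Bb.
A seventh above Eb in this key is D.
Together with the bass Eb, this spells Eb major seventh in root position.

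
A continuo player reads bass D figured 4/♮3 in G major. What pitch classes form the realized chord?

The written figures 4/♮3 are shorthand for 6/4/3: the 6 is implied.
A third above D in this key is F#, made natural (F) by the ♮ figure.
A fourth above D in this key is G.
A sixth above D in this key is B.
Together with the bass D, this spells G dominant seventh in second inversion.

D, F, G, B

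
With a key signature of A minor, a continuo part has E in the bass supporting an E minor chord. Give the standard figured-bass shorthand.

E is the root of E minor, so the chord is in root position.
A triad in root position is figured 5/3, conventionally abbreviated (no figures — root-position triad).

no figures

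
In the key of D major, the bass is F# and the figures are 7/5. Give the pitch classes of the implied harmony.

F#, A, C#, E

The written figures 7/5 are shorthand for 7/5/3: the 3 is implied.
A third above F# in this key is A.
A fifth above F# in this key is C#.
A seventh above F# in this key is E.
Together with the bass F#, this spells F# minor seventh in root position.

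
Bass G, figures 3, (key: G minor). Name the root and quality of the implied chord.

G minor

The figures 3 indicate a triad in root position.
In root position the bass is the root, so the root is G.
The chord tones are G, Bb, D, giving G minor.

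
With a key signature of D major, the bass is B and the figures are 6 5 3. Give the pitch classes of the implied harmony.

A third above B in this key is D.
A fifth above B in this key is F#.
A sixth above B in this key is G.
Together with the bass B, this spells G major seventh in first inversion.

B, D, F#, G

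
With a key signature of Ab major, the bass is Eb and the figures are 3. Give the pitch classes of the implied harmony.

Eb, G, Bb

The written figures 3 are shorthand for 5/3: the 5 is implied.
A third above Eb in this key is G.
A fifth above Eb in this key is Bb.
Together with the bass Eb, this spells Eb major in root position.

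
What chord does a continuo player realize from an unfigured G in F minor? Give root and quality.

An unfigured bass indicates a triad in root position.
In root position the bass is the root, so the root is G.
The chord tones are G, Bb, Db, giving G diminished.

G diminished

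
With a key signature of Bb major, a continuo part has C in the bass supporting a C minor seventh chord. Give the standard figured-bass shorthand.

7

C is the root of C minor seventh, so the chord is in root position.
A seventh chord in root position is figured 7/5/3, conventionally abbreviated 7.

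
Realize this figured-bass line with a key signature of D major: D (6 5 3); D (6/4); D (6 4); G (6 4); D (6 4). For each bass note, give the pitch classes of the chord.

D (6/5/3): D, F#, A, B.
D (6/4): D, G, B.
D (6/4): D, G, B.
G (6/4): G, C#, E.
D (6/4): D, G, B.

D, F#, A, B | D, G, B | D, G, B | G, C#, E | D, G, B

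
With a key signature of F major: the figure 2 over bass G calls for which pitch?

A

Counting 1 letter step above G lands on A; in F major, that letter is A.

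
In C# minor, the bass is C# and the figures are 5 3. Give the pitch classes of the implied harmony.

A third above C# in this key is E.
A fifth above C# in this key is G#.
Together with the bass C#, this spells C# minor in root position.

C#, E, G#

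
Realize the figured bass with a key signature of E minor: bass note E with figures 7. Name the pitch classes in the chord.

E, G, B, D

The written figures 7 are shorthand for 7/5/3: the 5/3 are implied.
A third above E in this key is G.
A fifth above E in this key is B.
A seventh above E in this key is D.
Together with the bass E, this spells E minor seventh in root position.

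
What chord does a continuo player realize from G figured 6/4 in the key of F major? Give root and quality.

C major

The figures 6/4 indicate a triad in second inversion.
In second inversion the root lies a fourth above the bass: a fourth above G in F major is C.
The chord tones are G, C, E, giving C major.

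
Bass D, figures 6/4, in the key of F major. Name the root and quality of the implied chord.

The figures 6/4 indicate a triad in second inversion.
In second inversion the root lies a fourth above the bass: a fourth above D in F major is G.
The chord tones are D, G, Bb, giving G minor.

G minor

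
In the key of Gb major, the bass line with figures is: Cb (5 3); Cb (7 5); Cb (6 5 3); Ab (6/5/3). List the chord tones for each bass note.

Cb, Eb, Gb | Cb, Eb, Gb, Bb | Cb, Eb, Gb, Ab | Ab, Cb, Eb, F

Cb (5/3): Cb, Eb, Gb.
Cb (7/5/3): Cb, Eb, Gb, Bb.
Cb (6/5/3): Cb, Eb, Gb, Ab.
Ab (6/5/3): Ab, Cb, Eb, F.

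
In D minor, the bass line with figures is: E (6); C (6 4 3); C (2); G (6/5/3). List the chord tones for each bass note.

E, G, C | C, E, F, A | C, D, F, A | G, Bb, D, E

E (6/3): E, G, C.
C (6/4/3): C, E, F, A.
C (6/4/2): C, D, F, A.
G (6/5/3): G, Bb, D, E.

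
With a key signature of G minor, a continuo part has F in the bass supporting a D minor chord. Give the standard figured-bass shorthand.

F is the third of D minor, so the chord is in first inversion.
A triad in first inversion is figured 6/3, conventionally abbreviated 6.

6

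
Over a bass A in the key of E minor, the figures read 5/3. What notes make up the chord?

A third above A in this key is C.
A fifth above A in this key is E.
Together with the bass A, this spells A minor in root position.

A, C, E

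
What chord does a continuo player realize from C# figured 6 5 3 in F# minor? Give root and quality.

A major seventh

The figures 6 5 3 indicate a seventh chord in first inversion.
In first inversion the root lies a sixth above the bass: a sixth above C# in F# minor is A.
The chord tones are C#, E, G#, A, giving A major seventh.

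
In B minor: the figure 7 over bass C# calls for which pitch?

Counting 6 letter steps above C# lands on B; in B minor, that letter is B.

B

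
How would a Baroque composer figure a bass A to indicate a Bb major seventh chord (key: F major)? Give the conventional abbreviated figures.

4/2

A is the seventh of Bb major seventh, so the chord is in third inversion.
A seventh chord in third inversion is figured 6/4/2, conventionally abbreviated 4/2.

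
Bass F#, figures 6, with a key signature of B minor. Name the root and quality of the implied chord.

The figures 6 indicate a triad in first inversion.
In first inversion the root lies a sixth above the bass: a sixth above F# in B minor is D.
The chord tones are F#, A, D, giving D major.

D major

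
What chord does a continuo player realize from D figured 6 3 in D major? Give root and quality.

B minor

The figures 6 3 indicate a triad in first inversion.
In first inversion the root lies a sixth above the bass: a sixth above D in D major is B.
The chord tones are D, F#, B, giving B minor.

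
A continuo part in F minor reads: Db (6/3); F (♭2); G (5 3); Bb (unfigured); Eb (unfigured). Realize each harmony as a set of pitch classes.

Db (6/3): Db, F, Bb.
F (6/4/b2): F, Gb, Bb, Db.
G (5/3): G, Bb, Db.
Bb (5/3): Bb, Db, F.
Eb (5/3): Eb, G, Bb.

Db, F, Bb | F, Gb, Bb, Db | G, Bb, Db | Bb, Db, F | Eb, G, Bb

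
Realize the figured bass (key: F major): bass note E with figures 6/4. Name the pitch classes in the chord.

A fourth above E in this key is A.
A sixth above E in this key is C.
Together with the bass E, this spells A minor in second inversion.

E, A, C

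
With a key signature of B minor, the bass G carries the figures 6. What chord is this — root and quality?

E minor

The figures 6 indicate a triad in first inversion.
In first inversion the root lies a sixth above the bass: a sixth above G in B minor is E.
The chord tones are G, B, E, giving E minor.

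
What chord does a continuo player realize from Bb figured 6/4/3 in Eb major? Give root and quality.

The figures 6/4/3 indicate a seventh chord in second inversion.
In second inversion the root lies a fourth above the bass: a fourth above Bb in Eb major is Eb.
The chord tones are Bb, D, Eb, G, giving Eb major seventh.

Eb major seventh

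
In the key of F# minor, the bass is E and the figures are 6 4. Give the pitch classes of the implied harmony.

E, A, C#

A fourth above E in this key is A.
A sixth above E in this key is C#.
Together with the bass E, this spells A major in second inversion.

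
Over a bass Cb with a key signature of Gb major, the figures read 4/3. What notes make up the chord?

The written figures 4/3 are shorthand for 6/4/3: the 6 is implied.
A third above Cb in this key is Eb.
A fourth above Cb in this key is F.
A sixth above Cb in this key is Ab.
Together with the bass Cb, this spells F half-diminished seventh in second inversion.

Cb, Eb, F, Ab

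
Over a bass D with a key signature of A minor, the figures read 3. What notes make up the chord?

D, F, A

The written figures 3 are shorthand for 5/3: the 5 is implied.
A third above D in this key is F.
A fifth above D in this key is A.
Together with the bass D, this spells D minor in root position.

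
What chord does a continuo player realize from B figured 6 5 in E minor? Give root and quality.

The figures 6 5 indicate a seventh chord in first inversion.
In first inversion the root lies a sixth above the bass: a sixth above B in E minor is G.
The chord tones are B, D, F#, G, giving G major seventh.

G major seventh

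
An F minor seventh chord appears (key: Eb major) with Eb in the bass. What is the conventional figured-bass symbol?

Eb is the seventh of F minor seventh, so the chord is in third inversion.
A seventh chord in third inversion is figured 6/4/2, conventionally abbreviated 4/2.

4/2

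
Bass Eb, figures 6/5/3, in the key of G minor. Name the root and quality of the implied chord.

The figures 6/5/3 indicate a seventh chord in first inversion.
In first inversion the root lies a sixth above the bass: a sixth above Eb in G minor is C.
The chord tones are Eb, G, Bb, C, giving C minor seventh.

C minor seventh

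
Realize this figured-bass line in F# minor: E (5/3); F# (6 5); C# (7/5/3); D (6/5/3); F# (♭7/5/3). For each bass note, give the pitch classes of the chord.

E (5/3): E, G#, B.
F# (6/5/3): F#, A, C#, D.
C# (7/5/3): C#, E, G#, B.
D (6/5/3): D, F#, A, B.
F# (b7/5/3): F#, A, C#, Eb.

E, G#, B | F#, A, C#, D | C#, E, G#, B | D, F#, A, B | F#, A, C#, Eb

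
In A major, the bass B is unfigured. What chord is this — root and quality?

B minor

An unfigured bass indicates a triad in root position.
In root position the bass is the root, so the root is B.
The chord tones are B, D, F#, giving B minor.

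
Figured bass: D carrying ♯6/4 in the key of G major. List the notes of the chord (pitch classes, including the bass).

D, G, B#

A fourth above D in this key is G.
A sixth above D in this key is B, raised to B# by the sharp.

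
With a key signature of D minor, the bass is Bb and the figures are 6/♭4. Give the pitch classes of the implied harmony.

A fourth above Bb in this key is E, lowered to Eb by the flat.
A sixth above Bb in this key is G.
Together with the bass Bb, this spells Eb major in second inversion.

Bb, Eb, G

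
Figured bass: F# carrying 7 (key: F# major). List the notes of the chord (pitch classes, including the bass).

F#, A#, C#, E#

The written figures 7 are shorthand for 7/5/3: the 5/3 are implied.
A third above F# in this key is A#.
A fifth above F# in this key is C#.
A seventh above F# in this key is E#.
Together with the bass F#, this spells F# major seventh in root position.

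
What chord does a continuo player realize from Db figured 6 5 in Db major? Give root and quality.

The figures 6 5 indicate a seventh chord in first inversion.
In first inversion the root lies a sixth above the bass: a sixth above Db in Db major is Bb.
The chord tones are Db, F, Ab, Bb, giving Bb minor seventh.

Bb minor seventh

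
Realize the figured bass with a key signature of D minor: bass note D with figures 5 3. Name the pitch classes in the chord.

D, F, A

A third above D in this key is F.
A fifth above D in this key is A.
Together with the bass D, this spells D minor in root position.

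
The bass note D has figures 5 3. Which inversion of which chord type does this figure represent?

triad, root position

Intervals of 5/3 above the bass form a triad; the bass is the root, so this is root position.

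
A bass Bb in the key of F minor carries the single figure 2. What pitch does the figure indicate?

C

Counting 1 letter step above Bb lands on C; in F minor, that letter is C.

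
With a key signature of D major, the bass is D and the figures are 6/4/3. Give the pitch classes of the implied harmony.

A third above D in this key is F#.
A fourth above D in this key is G.
A sixth above D in this key is B.
Together with the bass D, this spells G major seventh in second inversion.

D, F#, G, B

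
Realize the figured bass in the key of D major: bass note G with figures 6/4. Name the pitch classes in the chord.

A fourth above G in this key is C#.
A sixth above G in this key is E.
Together with the bass G, this spells C# diminished in second inversion.

G, C#, E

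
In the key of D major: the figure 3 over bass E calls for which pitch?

Counting 2 letter steps above E lands on G; in D major, that letter is G.

G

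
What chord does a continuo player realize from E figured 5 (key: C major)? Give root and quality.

E minor

The figures 5 indicate a triad in root position.
In root position the bass is the root, so the root is E.
The chord tones are E, G, B, giving E minor.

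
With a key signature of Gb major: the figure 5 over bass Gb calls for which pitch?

Db

Counting 4 letter steps above Gb lands on D; in Gb major, that letter is Db.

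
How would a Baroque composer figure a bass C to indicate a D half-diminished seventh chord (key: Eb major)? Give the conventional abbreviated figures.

4/2

C is the seventh of D half-diminished seventh, so the chord is in third inversion.
A seventh chord in third inversion is figured 6/4/2, conventionally abbreviated 4/2.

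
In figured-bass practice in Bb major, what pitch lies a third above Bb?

Counting 2 letter steps above Bb lands on D; in Bb major, that letter is D.

D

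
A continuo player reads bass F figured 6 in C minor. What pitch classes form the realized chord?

The written figures 6 are shorthand for 6/3: the 3 is implied.
A third above F in this key is Ab.
A sixth above F in this key is D.
Together with the bass F, this spells D diminished in first inversion.

F, Ab, D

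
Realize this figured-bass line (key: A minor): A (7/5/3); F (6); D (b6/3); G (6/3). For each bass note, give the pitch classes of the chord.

A (7/5/3): A, C, E, G.
F (6/3): F, A, D.
D (b6/3): D, F, Bb.
G (6/3): G, B, E.

A, C, E, G | F, A, D | D, F, Bb | G, B, E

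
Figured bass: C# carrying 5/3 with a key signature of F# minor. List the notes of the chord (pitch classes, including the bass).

C#, E, G#

A third above C# in this key is E.
A fifth above C# in this key is G#.
Together with the bass C#, this spells C# minor in root position.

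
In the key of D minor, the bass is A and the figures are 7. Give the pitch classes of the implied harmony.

A, C, E, G

The written figures 7 are shorthand for 7/5/3: the 5/3 are implied.
A third above A in this key is C.
A fifth above A in this key is E.
A seventh above A in this key is G.
Together with the bass A, this spells A minor seventh in root position.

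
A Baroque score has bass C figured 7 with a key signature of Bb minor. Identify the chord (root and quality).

The figures 7 indicate a seventh chord in root position.
In root position the bass is the root, so the root is C.
The chord tones are C, Eb, Gb, Bb, giving C half-diminished seventh.

C half-diminished seventh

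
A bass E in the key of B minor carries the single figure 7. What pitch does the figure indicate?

D

Counting 6 letter steps above E lands on D; in B minor, that letter is D.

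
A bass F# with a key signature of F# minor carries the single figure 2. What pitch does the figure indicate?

G#

Counting 1 letter step above F# lands on G; in F# minor, that letter is G#.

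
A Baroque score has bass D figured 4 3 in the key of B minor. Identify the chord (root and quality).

The figures 4 3 indicate a seventh chord in second inversion.
In second inversion the root lies a fourth above the bass: a fourth above D in B minor is G.
The chord tones are D, F#, G, B, giving G major seventh.

G major seventh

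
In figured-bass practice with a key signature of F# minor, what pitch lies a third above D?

Counting 2 letter steps above D lands on F; in F# minor, that letter is F#.

F#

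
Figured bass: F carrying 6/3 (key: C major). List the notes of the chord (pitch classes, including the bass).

F, A, D

A third above F in this key is A.
A sixth above F in this key is D.
Together with the bass F, this spells D minor in first inversion.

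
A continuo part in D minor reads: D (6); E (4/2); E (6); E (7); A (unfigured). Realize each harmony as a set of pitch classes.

D, F, Bb | E, F, A, C | E, G, C | E, G, Bb, D | A, C, E

D (6/3): D, F, Bb.
E (6/4/2): E, F, A, C.
E (6/3): E, G, C.
E (7/5/3): E, G, Bb, D.
A (5/3): A, C, E.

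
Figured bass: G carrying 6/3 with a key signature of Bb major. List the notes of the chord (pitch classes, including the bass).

G, Bb, Eb

A third above G in this key is Bb.
A sixth above G in this key is Eb.
Together with the bass G, this spells Eb major in first inversion.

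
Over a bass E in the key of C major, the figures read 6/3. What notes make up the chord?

A third above E in this key is G.
A sixth above E in this key is C.
Together with the bass E, this spells C major in first inversion.

E, G, C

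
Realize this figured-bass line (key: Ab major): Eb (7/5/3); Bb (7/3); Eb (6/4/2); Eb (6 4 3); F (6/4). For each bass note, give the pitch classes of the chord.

Eb, G, Bb, Db | Bb, Db, F, Ab | Eb, F, Ab, C | Eb, G, Ab, C | F, Bb, Db

Eb (7/5/3): Eb, G, Bb, Db.
Bb (7/5/3): Bb, Db, F, Ab.
Eb (6/4/2): Eb, F, Ab, C.
Eb (6/4/3): Eb, G, Ab, C.
F (6/4): F, Bb, Db.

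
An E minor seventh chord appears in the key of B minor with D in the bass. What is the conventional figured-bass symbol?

4/2

D is the seventh of E minor seventh, so the chord is in third inversion.
A seventh chord in third inversion is figured 6/4/2, conventionally abbreviated 4/2.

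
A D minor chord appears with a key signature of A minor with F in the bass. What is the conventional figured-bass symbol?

F is the third of D minor, so the chord is in first inversion.
A triad in first inversion is figured 6/3, conventionally abbreviated 6.

6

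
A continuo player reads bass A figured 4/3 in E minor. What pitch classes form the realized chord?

A, C, D, F#

The written figures 4/3 are shorthand for 6/4/3: the 6 is implied.
A third above A in this key is C.
A fourth above A in this key is D.
A sixth above A in this key is F#.
Together with the bass A, this spells D dominant seventh in second inversion.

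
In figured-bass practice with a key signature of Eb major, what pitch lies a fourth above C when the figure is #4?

F#

Counting 3 letter steps above C lands on F; in Eb major, that letter is F.
The #4 figure raises it a semitone, giving F#.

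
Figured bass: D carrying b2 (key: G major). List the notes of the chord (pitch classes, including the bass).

The written figures b2 are shorthand for 6/4/2: the 6/4 are implied.
A second above D in this key is E, lowered to Eb by the flat.
A fourth above D in this key is G.
A sixth above D in this key is B.
Together with the bass D, this spells Eb augmented major seventh in third inversion.

D, Eb, G, B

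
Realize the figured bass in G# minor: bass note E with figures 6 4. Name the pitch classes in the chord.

A fourth above E in this key is A#.
A sixth above E in this key is C#.
Together with the bass E, this spells A# diminished in second inversion.

E, A#, C#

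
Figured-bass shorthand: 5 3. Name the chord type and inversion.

triad, root position

Intervals of 5/3 above the bass form a triad; the bass is the root, so this is root position.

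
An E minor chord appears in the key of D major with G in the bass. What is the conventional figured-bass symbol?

6

G is the third of E minor, so the chord is in first inversion.
A triad in first inversion is figured 6/3, conventionally abbreviated 6.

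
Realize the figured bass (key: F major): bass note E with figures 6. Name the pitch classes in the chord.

The written figures 6 are shorthand for 6/3: the 3 is implied.
A third above E in this key is G.
A sixth above E in this key is C.
Together with the bass E, this spells C major in first inversion.

E, G, C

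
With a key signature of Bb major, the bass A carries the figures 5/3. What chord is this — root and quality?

The figures 5/3 indicate a triad in root position.
In root position the bass is the root, so the root is A.
The chord tones are A, C, Eb, giving A diminished.

A diminished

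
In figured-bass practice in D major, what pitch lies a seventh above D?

Counting 6 letter steps above D lands on C; in D major, that letter is C#.

C#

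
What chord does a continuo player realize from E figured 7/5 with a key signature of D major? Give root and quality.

The figures 7/5 indicate a seventh chord in root position.
In root position the bass is the root, so the root is E.
The chord tones are E, G, B, D, giving E minor seventh.

E minor seventh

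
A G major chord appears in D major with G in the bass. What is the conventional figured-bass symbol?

no figures

G is the root of G major, so the chord is in root position.
A triad in root position is figured 5/3, conventionally abbreviated (no figures — root-position triad).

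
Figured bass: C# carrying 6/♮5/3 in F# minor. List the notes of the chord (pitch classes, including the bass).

C#, E, G, A

A third above C# in this key is E.
A fifth above C# in this key is G#, made natural (G) by the ♮ figure.
A sixth above C# in this key is A.
Together with the bass C#, this spells A dominant seventh in first inversion.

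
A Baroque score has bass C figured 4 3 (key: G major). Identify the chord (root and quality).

The figures 4 3 indicate a seventh chord in second inversion.
In second inversion the root lies a fourth above the bass: a fourth above C in G major is F#.
The chord tones are C, E, F#, A, giving F# half-diminished seventh.

F# half-diminished seventh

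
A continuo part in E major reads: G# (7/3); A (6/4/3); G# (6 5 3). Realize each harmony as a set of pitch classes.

G#, B, D#, F# | A, C#, D#, F# | G#, B, D#, E

G# (7/5/3): G#, B, D#, F#.
A (6/4/3): A, C#, D#, F#.
G# (6/5/3): G#, B, D#, E.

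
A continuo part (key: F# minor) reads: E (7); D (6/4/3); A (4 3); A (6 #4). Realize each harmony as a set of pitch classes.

E (7/5/3): E, G#, B, D.
D (6/4/3): D, F#, G#, B.
A (6/4/3): A, C#, D, F#.
A (6/#4): A, D#, F#.

E, G#, B, D | D, F#, G#, B | A, C#, D, F# | A, D#, F#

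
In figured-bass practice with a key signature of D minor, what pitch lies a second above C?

Counting 1 letter step above C lands on D; in D minor, that letter is D.

D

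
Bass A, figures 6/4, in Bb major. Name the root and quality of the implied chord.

D minor

The figures 6/4 indicate a triad in second inversion.
In second inversion the root lies a fourth above the bass: a fourth above A in Bb major is D.
The chord tones are A, D, F, giving D minor.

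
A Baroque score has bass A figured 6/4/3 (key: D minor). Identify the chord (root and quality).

The figures 6/4/3 indicate a seventh chord in second inversion.
In second inversion the root lies a fourth above the bass: a fourth above A in D minor is D.
The chord tones are A, C, D, F, giving D minor seventh.

D minor seventh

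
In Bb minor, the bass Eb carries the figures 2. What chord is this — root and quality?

F minor seventh

The figures 2 indicate a seventh chord in third inversion.
In third inversion the root lies a second above the bass: a second above Eb in Bb minor is F.
The chord tones are Eb, F, Ab, C, giving F minor seventh.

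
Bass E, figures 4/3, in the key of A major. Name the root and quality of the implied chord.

A major seventh

The figures 4/3 indicate a seventh chord in second inversion.
In second inversion the root lies a fourth above the bass: a fourth above E in A major is A.
The chord tones are E, G#, A, C#, giving A major seventh.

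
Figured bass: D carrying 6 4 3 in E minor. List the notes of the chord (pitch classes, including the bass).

A third above D in this key is F#.
A fourth above D in this key is G.
A sixth above D in this key is B.
Together with the bass D, this spells G major seventh in second inversion.

D, F#, G, B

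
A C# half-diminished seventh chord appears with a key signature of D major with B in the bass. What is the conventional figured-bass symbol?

4/2

B is the seventh of C# half-diminished seventh, so the chord is in third inversion.
A seventh chord in third inversion is figured 6/4/2, conventionally abbreviated 4/2.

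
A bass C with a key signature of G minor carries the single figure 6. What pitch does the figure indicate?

A

Counting 5 letter steps above C lands on A; in G minor, that letter is A.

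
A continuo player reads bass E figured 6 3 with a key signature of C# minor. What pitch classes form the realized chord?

A third above E in this key is G#.
A sixth above E in this key is C#.
Together with the bass E, this spells C# minor in first inversion.

E, G#, C#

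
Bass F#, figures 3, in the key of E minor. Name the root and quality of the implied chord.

The figures 3 indicate a triad in root position.
In root position the bass is the root, so the root is F#.
The chord tones are F#, A, C, giving F# diminished.

F# diminished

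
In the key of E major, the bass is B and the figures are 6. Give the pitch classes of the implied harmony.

The written figures 6 are shorthand for 6/3: the 3 is implied.
A third above B in this key is D#.
A sixth above B in this key is G#.
Together with the bass B, this spells G# minor in first inversion.

B, D#, G#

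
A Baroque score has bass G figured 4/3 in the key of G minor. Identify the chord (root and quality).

C minor seventh

The figures 4/3 indicate a seventh chord in second inversion.
In second inversion the root lies a fourth above the bass: a fourth above G in G minor is C.
The chord tones are G, Bb, C, Eb, giving C minor seventh.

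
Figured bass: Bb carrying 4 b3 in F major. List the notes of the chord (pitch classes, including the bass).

Bb, Db, E, G

The written figures 4 b3 are shorthand for 6/4/3: the 6 is implied.
A third above Bb in this key is D, lowered to Db by the flat.
A fourth above Bb in this key is E.
A sixth above Bb in this key is G.
Together with the bass Bb, this spells E diminished seventh in second inversion.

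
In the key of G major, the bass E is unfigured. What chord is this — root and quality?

An unfigured bass indicates a triad in root position.
In root position the bass is the root, so the root is E.
The chord tones are E, G, B, giving E minor.

E minor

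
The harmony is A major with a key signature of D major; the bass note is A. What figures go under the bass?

no figures

A is the root of A major, so the chord is in root position.
A triad in root position is figured 5/3, conventionally abbreviated (no figures — root-position triad).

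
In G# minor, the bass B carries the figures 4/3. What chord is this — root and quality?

E major seventh

The figures 4/3 indicate a seventh chord in second inversion.
In second inversion the root lies a fourth above the bass: a fourth above B in G# minor is E.
The chord tones are B, D#, E, G#, giving E major seventh.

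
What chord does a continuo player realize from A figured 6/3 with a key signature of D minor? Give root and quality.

The figures 6/3 indicate a triad in first inversion.
In first inversion the root lies a sixth above the bass: a sixth above A in D minor is F.
The chord tones are A, C, F, giving F major.

F major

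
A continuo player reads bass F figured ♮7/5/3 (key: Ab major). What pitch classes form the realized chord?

F, Ab, C, E

A third above F in this key is Ab.
A fifth above F in this key is C.
A seventh above F in this key is Eb, made natural (E) by the ♮ figure.
Together with the bass F, this spells F minor-major seventh in root position.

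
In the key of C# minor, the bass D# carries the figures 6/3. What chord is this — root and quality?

The figures 6/3 indicate a triad in first inversion.
In first inversion the root lies a sixth above the bass: a sixth above D# in C# minor is B.
The chord tones are D#, F#, B, giving B major.

B major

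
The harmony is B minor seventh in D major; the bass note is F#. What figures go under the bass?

F# is the fifth of B minor seventh, so the chord is in second inversion.
A seventh chord in second inversion is figured 6/4/3, conventionally abbreviated 4/3.

4/3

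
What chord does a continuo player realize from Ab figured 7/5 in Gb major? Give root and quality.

The figures 7/5 indicate a seventh chord in root position.
In root position the bass is the root, so the root is Ab.
The chord tones are Ab, Cb, Eb, Gb, giving Ab minor seventh.

Ab minor seventh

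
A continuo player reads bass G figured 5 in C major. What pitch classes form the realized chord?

The written figures 5 are shorthand for 5/3: the 3 is implied.
A third above G in this key is B.
A fifth above G in this key is D.
Together with the bass G, this spells G major in root position.

G, B, D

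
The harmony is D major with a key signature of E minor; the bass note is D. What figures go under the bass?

no figures

D is the root of D major, so the chord is in root position.
A triad in root position is figured 5/3, conventionally abbreviated (no figures — root-position triad).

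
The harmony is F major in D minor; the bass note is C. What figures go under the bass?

C is the fifth of F major, so the chord is in second inversion.
A triad in second inversion is figured 6/4, conventionally abbreviated 6/4.

6/4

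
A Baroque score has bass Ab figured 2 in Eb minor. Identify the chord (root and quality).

The figures 2 indicate a seventh chord in third inversion.
In third inversion the root lies a second above the bass: a second above Ab in Eb minor is Bb.
The chord tones are Ab, Bb, Db, F, giving Bb minor seventh.

Bb minor seventh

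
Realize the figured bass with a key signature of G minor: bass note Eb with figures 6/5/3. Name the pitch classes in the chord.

Eb, G, Bb, C

A third above Eb in this key is G.
A fifth above Eb in this key is Bb.
A sixth above Eb in this key is C.
Together with the bass Eb, this spells C minor seventh in first inversion.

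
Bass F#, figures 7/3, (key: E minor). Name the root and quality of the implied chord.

F# half-diminished seventh

The figures 7/3 indicate a seventh chord in root position.
In root position the bass is the root, so the root is F#.
The chord tones are F#, A, C, E, giving F# half-diminished seventh.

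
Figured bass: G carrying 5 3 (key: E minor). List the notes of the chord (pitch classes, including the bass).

A third above G in this key is B.
A fifth above G in this key is D.
Together with the bass G, this spells G major in root position.

G, B, D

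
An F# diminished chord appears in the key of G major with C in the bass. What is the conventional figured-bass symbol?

C is the fifth of F# diminished, so the chord is in second inversion.
A triad in second inversion is figured 6/4, conventionally abbreviated 6/4.

6/4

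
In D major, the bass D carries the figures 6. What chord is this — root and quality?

B minor

The figures 6 indicate a triad in first inversion.
In first inversion the root lies a sixth above the bass: a sixth above D in D major is B.
The chord tones are D, F#, B, giving B minor.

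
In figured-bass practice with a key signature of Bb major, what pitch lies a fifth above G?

D

Counting 4 letter steps above G lands on D; in Bb major, that letter is D.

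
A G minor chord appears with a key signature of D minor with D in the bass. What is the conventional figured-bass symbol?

D is the fifth of G minor, so the chord is in second inversion.
A triad in second inversion is figured 6/4, conventionally abbreviated 6/4.

6/4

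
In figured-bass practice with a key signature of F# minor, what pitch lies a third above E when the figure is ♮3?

G

Counting 2 letter steps above E lands on G; in F# minor, that letter is G#.
The ♮3 figure makes it natural, giving G.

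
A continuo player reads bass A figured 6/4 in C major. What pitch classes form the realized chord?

A fourth above A in this key is D.
A sixth above A in this key is F.
Together with the bass A, this spells D minor in second inversion.

A, D, F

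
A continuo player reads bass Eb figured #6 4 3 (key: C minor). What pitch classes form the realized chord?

A third above Eb in this key is G.
A fourth above Eb in this key is Ab.
A sixth above Eb in this key is C, raised to C# by the sharp.

Eb, G, Ab, C#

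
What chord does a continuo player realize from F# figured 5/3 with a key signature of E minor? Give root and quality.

The figures 5/3 indicate a triad in root position.
In root position the bass is the root, so the root is F#.
The chord tones are F#, A, C, giving F# diminished.

F# diminished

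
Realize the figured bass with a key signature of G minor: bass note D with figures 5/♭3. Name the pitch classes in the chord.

A third above D in this key is F, lowered to Fb by the flat.
A fifth above D in this key is A.

D, Fb, A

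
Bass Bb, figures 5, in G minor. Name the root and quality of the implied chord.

Bb major

The figures 5 indicate a triad in root position.
In root position the bass is the root, so the root is Bb.
The chord tones are Bb, D, F, giving Bb major.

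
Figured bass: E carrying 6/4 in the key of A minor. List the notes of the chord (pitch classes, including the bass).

E, A, C

A fourth above E in this key is A.
A sixth above E in this key is C.
Together with the bass E, this spells A minor in second inversion.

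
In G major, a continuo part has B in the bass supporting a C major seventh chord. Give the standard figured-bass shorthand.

B is the seventh of C major seventh, so the chord is in third inversion.
A seventh chord in third inversion is figured 6/4/2, conventionally abbreviated 4/2.

4/2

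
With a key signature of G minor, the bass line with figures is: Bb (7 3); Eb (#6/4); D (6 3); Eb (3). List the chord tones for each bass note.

Bb, D, F, A | Eb, A, C# | D, F, Bb | Eb, G, Bb

Bb (7/5/3): Bb, D, F, A.
Eb (#6/4): Eb, A, C#.
D (6/3): D, F, Bb.
Eb (5/3): Eb, G, Bb.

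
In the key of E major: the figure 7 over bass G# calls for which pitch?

Counting 6 letter steps above G# lands on F; in E major, that letter is F#.

F#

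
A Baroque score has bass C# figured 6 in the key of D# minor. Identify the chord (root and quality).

A# minor

The figures 6 indicate a triad in first inversion.
In first inversion the root lies a sixth above the bass: a sixth above C# in D# minor is A#.
The chord tones are C#, E#, A#, giving A# minor.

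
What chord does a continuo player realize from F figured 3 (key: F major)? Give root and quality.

The figures 3 indicate a triad in root position.
In root position the bass is the root, so the root is F.
The chord tones are F, A, C, giving F major.

F major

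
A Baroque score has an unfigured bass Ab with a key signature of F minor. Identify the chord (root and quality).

Ab major

An unfigured bass indicates a triad in root position.
In root position the bass is the root, so the root is Ab.
The chord tones are Ab, C, Eb, giving Ab major.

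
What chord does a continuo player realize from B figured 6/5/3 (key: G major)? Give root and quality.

The figures 6/5/3 indicate a seventh chord in first inversion.
In first inversion the root lies a sixth above the bass: a sixth above B in G major is G.
The chord tones are B, D, F#, G, giving G major seventh.

G major seventh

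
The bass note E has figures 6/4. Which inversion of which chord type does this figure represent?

Intervals of 6/4 above the bass form a triad; the bass is the fifth, so this is second inversion.

triad, second inversion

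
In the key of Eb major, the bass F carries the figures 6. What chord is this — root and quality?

D diminished

The figures 6 indicate a triad in first inversion.
In first inversion the root lies a sixth above the bass: a sixth above F in Eb major is D.
The chord tones are F, Ab, D, giving D diminished.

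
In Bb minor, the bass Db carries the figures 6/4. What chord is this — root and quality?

The figures 6/4 indicate a triad in second inversion.
In second inversion the root lies a fourth above the bass: a fourth above Db in Bb minor is Gb.
The chord tones are Db, Gb, Bb, giving Gb major.

Gb major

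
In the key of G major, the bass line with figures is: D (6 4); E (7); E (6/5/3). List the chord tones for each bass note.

D (6/4): D, G, B.
E (7/5/3): E, G, B, D.
E (6/5/3): E, G, B, C.

D, G, B | E, G, B, D | E, G, B, C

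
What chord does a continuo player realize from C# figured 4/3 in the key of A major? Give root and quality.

F# minor seventh

The figures 4/3 indicate a seventh chord in second inversion.
In second inversion the root lies a fourth above the bass: a fourth above C# in A major is F#.
The chord tones are C#, E, F#, A, giving F# minor seventh.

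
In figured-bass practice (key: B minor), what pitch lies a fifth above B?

Counting 4 letter steps above B lands on F; in B minor, that letter is F#.

F#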